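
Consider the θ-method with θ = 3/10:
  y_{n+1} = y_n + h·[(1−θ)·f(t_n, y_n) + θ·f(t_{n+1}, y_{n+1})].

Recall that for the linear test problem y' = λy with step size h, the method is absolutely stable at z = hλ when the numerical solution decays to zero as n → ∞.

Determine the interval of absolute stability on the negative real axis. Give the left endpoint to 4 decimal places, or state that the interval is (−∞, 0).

Set f=λy, z=hλ:
  y_{n+1} = y_n + z·[7/10·y_n + 3/10·y_{n+1}] ⇒ (1 − 3/10z)y_{n+1} = (1 + 7/10z)y_n
  ⇒ R(z) = (1 + 7/10z)/(1 − 3/10z).

Boundary: |R(x)|=1, x<0.
x=-0.61: |R|=0.4844
R=−1: 1+7/10x = −1+3/10x ⇒ -2/5x=2 ⇒ x=2/(-2/5)=-5.0000
Confirm numerically:
  x=-4.671: |R|=0.94520 <1
  x=-4.645: |R|=0.94067 <1
  x=-2.188: |R|=0.32094 <1
  x=-5.434: |R|=1.06600 >1
  x=-5.380: |R|=1.05815 >1
  x=-5.265: |R|=1.04109 >1
Stable set (-5.0000, 0).

(-5.0000, 0).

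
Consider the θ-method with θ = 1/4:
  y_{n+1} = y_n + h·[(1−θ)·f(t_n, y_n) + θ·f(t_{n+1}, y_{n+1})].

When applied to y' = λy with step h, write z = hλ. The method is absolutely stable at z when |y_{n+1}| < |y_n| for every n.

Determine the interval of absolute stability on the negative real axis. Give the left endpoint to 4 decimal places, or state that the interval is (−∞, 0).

(-4.0000, 0).

Test eqn y'=λy, z=hλ:
  y_{n+1} = y_n + z·[3/4·y_n + 1/4·y_{n+1}] ⇒ (1 − 1/4z)y_{n+1} = (1 + 3/4z)y_n
  Hence R(z) = (1 + 3/4z)/(1 − 1/4z).

Boundary: |R(x)|=1, x<0.
x=-0.54: |R|=0.5242
R=−1: 1+3/4x = −1+1/4x ⇒ -1/2x=2 ⇒ x=2/(-1/2)=-4.0000
Confirm numerically:
  x=-3.847: |R|=0.96100 <1
  x=-2.973: |R|=0.70544 <1
  x=-2.308: |R|=0.46354 <1
  x=-2.275: |R|=0.45020 <1
  x=-4.397: |R|=1.09456 >1
  x=-4.182: |R|=1.04449 >1
Interval (-4.0000, 0).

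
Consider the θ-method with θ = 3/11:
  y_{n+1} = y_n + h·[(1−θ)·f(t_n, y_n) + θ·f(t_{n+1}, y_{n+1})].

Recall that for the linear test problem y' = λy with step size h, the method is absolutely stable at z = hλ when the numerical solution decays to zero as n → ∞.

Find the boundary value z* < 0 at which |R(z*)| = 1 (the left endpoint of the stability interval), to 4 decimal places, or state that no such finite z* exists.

On y'=λy, z=hλ:
  y_{n+1} = y_n + z·[8/11·y_n + 3/11·y_{n+1}] ⇒ (1 − 3/11z)y_{n+1} = (1 + 8/11z)y_n
  so R(z) = (1 + 8/11z)/(1 − 3/11z).

Need |R(x)|<1, x<0.
x=-1.03: |R|=0.1959
R=−1: 1+8/11x = −1+3/11x ⇒ -5/11x=2 ⇒ x=2/(-5/11)=-4.4000
Confirm numerically:
  x=-4.285: |R|=0.97590 <1
  x=-4.272: |R|=0.97313 <1
  x=-2.792: |R|=0.58505 <1
  x=-1.953: |R|=0.27427 <1
  x=-4.654: |R|=1.05088 >1
  x=-4.469: |R|=1.01414 >1
  x=-4.466: |R|=1.01353 >1
So |R|<1 on (-4.4000, 0).

z* = -4.4000.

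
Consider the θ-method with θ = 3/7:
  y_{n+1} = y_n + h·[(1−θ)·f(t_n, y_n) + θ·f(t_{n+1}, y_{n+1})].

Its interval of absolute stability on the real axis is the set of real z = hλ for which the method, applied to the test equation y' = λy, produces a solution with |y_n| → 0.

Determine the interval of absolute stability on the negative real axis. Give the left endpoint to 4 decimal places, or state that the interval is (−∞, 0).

(-14.0000, 0).

Set f=λy, z=hλ:
  y_{n+1} = y_n + z·[4/7·y_n + 3/7·y_{n+1}] ⇒ (1 − 3/7z)y_{n+1} = (1 + 4/7z)y_n
  Hence R(z) = (1 + 4/7z)/(1 − 3/7z).

Boundary: |R(x)|=1, x<0.
x=-1.35: |R|=0.1448
R=−1: 1+4/7x = −1+3/7x ⇒ -1/7x=2 ⇒ x=2/(-1/7)=-14.0000
Confirm numerically:
  x=-11.580: |R|=0.94202 <1
  x=-9.222: |R|=0.86217 <1
  x=-7.721: |R|=0.79183 <1
  x=-6.934: |R|=0.74585 <1
  x=-14.233: |R|=1.00469 >1
  x=-14.224: |R|=1.00451 >1
Interval (-14.0000, 0).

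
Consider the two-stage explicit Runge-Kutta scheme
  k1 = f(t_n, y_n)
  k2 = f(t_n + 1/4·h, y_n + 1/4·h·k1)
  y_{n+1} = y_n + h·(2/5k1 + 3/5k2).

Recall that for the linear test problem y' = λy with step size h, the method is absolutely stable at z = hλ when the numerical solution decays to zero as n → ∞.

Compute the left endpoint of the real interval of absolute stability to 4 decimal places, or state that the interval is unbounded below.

On y'=λy, z=hλ:
  k1=λy_n ⇒ h·k1=z·y_n;  k2=λ(1+1/4z)y_n ⇒ h·k2=z(1+1/4z)y_n
  y_{n+1}/y_n = 1 + 2/5z + 3/5z(1+1/4z) = 1 + z + 3/20z²
  ⇒ R(z) = 1 + z + 3/20z².

Need |R(x)|<1, x<0.
x=-0.79: |R|=0.3036
R=1: x+3/20x²=0 ⇒ x=−20/3=-6.6667; min R=1−1/(4·3/20)=-0.6667>−1
Confirm numerically:
  x=-6.420: |R|=0.76246 <1
  x=-5.868: |R|=0.29701 <1
  x=-4.764: |R|=0.35965 <1
  x=-4.671: |R|=0.39826 <1
  x=-6.802: |R|=1.13808 >1
  x=-6.714: |R|=1.04767 >1
Interval (-6.6667, 0).

z* = -6.6667.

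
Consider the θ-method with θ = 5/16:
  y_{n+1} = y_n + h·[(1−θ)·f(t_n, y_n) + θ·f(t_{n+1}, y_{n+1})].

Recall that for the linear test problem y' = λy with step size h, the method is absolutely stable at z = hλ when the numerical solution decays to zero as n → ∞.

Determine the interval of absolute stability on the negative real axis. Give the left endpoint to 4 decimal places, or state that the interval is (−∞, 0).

(-5.3333, 0).

With y'=λy (z=hλ):
  y_{n+1} = y_n + z·[11/16·y_n + 5/16·y_{n+1}] ⇒ (1 − 5/16z)y_{n+1} = (1 + 11/16z)y_n
  so R(z) = (1 + 11/16z)/(1 − 5/16z).

Find x<0 with |R(x)|<1.
x=-0.97: |R|=0.2556
R=−1: 1+11/16x = −1+5/16x ⇒ -3/8x=2 ⇒ x=2/(-3/8)=-5.3333
Confirm numerically:
  x=-5.095: |R|=0.96552 <1
  x=-4.178: |R|=0.81209 <1
  x=-3.839: |R|=0.74525 <1
  x=-2.927: |R|=0.52871 <1
  x=-5.589: |R|=1.03491 >1
  x=-5.442: |R|=1.01509 >1
  x=-5.383: |R|=1.00694 >1
So |R|<1 on (-5.3333, 0).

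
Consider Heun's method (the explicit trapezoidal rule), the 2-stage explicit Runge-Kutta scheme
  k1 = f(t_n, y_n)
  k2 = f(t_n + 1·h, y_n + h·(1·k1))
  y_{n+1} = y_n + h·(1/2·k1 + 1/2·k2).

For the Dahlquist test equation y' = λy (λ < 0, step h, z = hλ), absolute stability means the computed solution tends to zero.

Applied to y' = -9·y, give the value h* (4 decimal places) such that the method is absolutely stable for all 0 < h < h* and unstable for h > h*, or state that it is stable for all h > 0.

With y'=λy (z=hλ):
  order 2, 2-stage ⇒ R(z)=1+z+z^2/2
  (e.g. R(-0.82)=0.51620, |R|=0.51620)

Need |R(x)|<1, x<0.
x=-0.82: |R|=0.5162
|R(-2.27)|=1.3064 |R(-1.72)|=0.7592 |R(-1.17)|=0.5144
Bisect:
  x_lo=-2.4990 |R|=1.6236  x_hi=-0.1589 |R|=0.8537
  mid=-1.32899 |R|=0.55412 →hi
  mid=-1.91402 |R|=0.91771 →hi
  mid=-2.20653 |R|=1.22786 →lo
  mid=-2.06027 |R|=1.06209 →lo
  mid=-1.98714 |R|=0.98723 →hi
  mid=-2.02371 |R|=1.02399 →lo
  mid=-2.00543 |R|=1.00544 →lo
  mid=-1.99629 |R|=0.99629 →hi
  ...
  [-2.00014,-2.00000] ⇒ x*=-2.0000
Stable set (-2.0000, 0).

(-2.0000,0); λ=-9 ⇒ h* = 0.2222.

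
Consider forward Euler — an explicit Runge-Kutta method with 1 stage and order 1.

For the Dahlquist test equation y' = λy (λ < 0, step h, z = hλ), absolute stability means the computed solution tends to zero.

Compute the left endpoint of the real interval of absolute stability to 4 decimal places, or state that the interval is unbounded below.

z* = -2.0000.

Test eqn y'=λy, z=hλ:
  order 1, 1-stage ⇒ R(z)=1+z
  (e.g. R(-0.89)=0.11000, |R|=0.11000)

Need |R(x)|<1, x<0.
x=-0.89: |R|=0.1100
|R(-1.71)|=0.7100 |R(-1.5)|=0.5000 |R(-1.11)|=0.1100
Bisect:
  x_lo=-2.6440 |R|=1.6440  x_hi=-0.3940 |R|=0.6060
  mid=-1.51900 |R|=0.51900 →hi
  mid=-2.08148 |R|=1.08148 →lo
  mid=-1.80024 |R|=0.80024 →hi
  mid=-1.94086 |R|=0.94086 →hi
  mid=-2.01117 |R|=1.01117 →lo
  mid=-1.97601 |R|=0.97601 →hi
  mid=-1.99359 |R|=0.99359 →hi
  mid=-2.00238 |R|=1.00238 →lo
  mid=-1.99798 |R|=0.99798 →hi
  mid=-2.00018 |R|=1.00018 →lo
  ...
  [-2.00004,-1.99991] ⇒ x*=-2.0000
So |R|<1 on (-2.0000, 0).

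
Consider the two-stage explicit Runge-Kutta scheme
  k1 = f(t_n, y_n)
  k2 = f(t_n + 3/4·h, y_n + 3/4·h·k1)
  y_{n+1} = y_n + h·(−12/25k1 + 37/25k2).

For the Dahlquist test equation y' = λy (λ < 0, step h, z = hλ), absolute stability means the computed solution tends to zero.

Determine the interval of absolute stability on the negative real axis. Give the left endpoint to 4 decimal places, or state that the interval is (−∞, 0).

Set f=λy, z=hλ:
  k1=λy_n ⇒ h·k1=z·y_n;  k2=λ(1+3/4z)y_n ⇒ h·k2=z(1+3/4z)y_n
  y_{n+1}/y_n = 1 − 12/25z + 37/25z(1+3/4z) = 1 + z + 111/100z²
  ⇒ R(z) = 1 + z + 111/100z².

Boundary: |R(x)|=1, x<0.
x=-1.58: |R|=2.1910
R=1: x+111/100x²=0 ⇒ x=−100/111=-0.9009; min R=1−1/(4·111/100)=0.7748>−1
Confirm numerically:
  x=-0.742: |R|=0.86913 <1
  x=-0.599: |R|=0.79927 <1
  x=-0.549: |R|=0.78556 <1
  x=-1.220: |R|=1.43212 >1
  x=-1.009: |R|=1.12107 >1
  x=-0.975: |R|=1.08019 >1
So |R|<1 on (-0.9009, 0).

(-0.9009, 0).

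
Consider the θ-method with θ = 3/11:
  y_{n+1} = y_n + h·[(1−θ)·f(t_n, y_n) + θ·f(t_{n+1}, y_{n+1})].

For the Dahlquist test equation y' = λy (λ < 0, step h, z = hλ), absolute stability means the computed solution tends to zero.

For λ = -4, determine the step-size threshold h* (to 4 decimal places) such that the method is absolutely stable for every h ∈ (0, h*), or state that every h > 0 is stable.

(-4.4000,0); λ=-4 ⇒ h* = (22/5)/4 = 1.1000.

Set f=λy, z=hλ:
  y_{n+1} = y_n + z·[8/11·y_n + 3/11·y_{n+1}] ⇒ (1 − 3/11z)y_{n+1} = (1 + 8/11z)y_n
  ⇒ R(z) = (1 + 8/11z)/(1 − 3/11z).

Solve |R(x)|<1 on ℝ⁻.
x=-0.45: |R|=0.5992
R=−1: 1+8/11x = −1+3/11x ⇒ -5/11x=2 ⇒ x=2/(-5/11)=-4.4000
Confirm numerically:
  x=-4.246: |R|=0.96756 <1
  x=-3.187: |R|=0.70502 <1
  x=-2.204: |R|=0.37656 <1
  x=-4.921: |R|=1.10111 >1
  x=-4.599: |R|=1.04013 >1
Stable set (-4.4000, 0).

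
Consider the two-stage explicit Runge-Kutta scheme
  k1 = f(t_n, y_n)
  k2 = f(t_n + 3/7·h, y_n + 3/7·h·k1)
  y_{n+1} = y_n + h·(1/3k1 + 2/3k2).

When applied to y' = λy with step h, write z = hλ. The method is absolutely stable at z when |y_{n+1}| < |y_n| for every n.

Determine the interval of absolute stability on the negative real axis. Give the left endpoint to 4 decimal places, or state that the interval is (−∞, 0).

On y'=λy, z=hλ:
  k1=λy_n ⇒ h·k1=z·y_n;  k2=λ(1+3/7z)y_n ⇒ h·k2=z(1+3/7z)y_n
  y_{n+1}/y_n = 1 + 1/3z + 2/3z(1+3/7z) = 1 + z + 2/7z²
  so R(z) = 1 + z + 2/7z².

Find x<0 with |R(x)|<1.
x=-1.21: |R|=0.2083
R=1: x+2/7x²=0 ⇒ x=−7/2=-3.5000; min R=1−1/(4·2/7)=0.1250>−1
Confirm numerically:
  x=-3.170: |R|=0.70111 <1
  x=-2.999: |R|=0.57071 <1
  x=-2.840: |R|=0.46446 <1
  x=-2.480: |R|=0.27726 <1
  x=-3.830: |R|=1.36111 >1
  x=-3.532: |R|=1.03229 >1
Interval (-3.5000, 0).

z∈(-3.5000,0).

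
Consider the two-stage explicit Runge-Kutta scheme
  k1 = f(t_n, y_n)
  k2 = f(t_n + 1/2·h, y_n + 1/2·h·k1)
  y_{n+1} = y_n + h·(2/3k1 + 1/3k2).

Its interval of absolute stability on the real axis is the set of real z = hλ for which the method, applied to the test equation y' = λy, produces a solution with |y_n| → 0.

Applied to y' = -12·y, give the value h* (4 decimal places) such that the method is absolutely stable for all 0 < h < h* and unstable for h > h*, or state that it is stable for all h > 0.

(-6.0000,0); λ=-12 ⇒ h* = (6)/12 = 0.5000.

Set f=λy, z=hλ:
  k1=λy_n ⇒ h·k1=z·y_n;  k2=λ(1+1/2z)y_n ⇒ h·k2=z(1+1/2z)y_n
  y_{n+1}/y_n = 1 + 2/3z + 1/3z(1+1/2z) = 1 + z + 1/6z²
  R(z) = 1 + z + 1/6z².

Find x<0 with |R(x)|<1.
x=-1.36: |R|=0.0517
R=1: x+1/6x²=0 ⇒ x=−6=-6.0000; min R=1−1/(4·1/6)=-0.5000>−1
Confirm numerically:
  x=-5.017: |R|=0.17805 <1
  x=-4.126: |R|=0.28869 <1
  x=-3.887: |R|=0.36887 <1
  x=-3.050: |R|=0.49958 <1
  x=-6.590: |R|=1.64802 >1
  x=-6.571: |R|=1.62534 >1
So |R|<1 on (-6.0000, 0).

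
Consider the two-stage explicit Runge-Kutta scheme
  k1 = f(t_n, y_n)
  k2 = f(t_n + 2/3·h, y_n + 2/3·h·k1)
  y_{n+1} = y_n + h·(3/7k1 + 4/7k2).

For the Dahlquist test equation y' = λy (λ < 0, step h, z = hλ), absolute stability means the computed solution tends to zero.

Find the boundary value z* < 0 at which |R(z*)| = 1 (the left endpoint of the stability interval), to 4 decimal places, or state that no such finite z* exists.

z* = -2.6250.

On y'=λy, z=hλ:
  k1=λy_n ⇒ h·k1=z·y_n;  k2=λ(1+2/3z)y_n ⇒ h·k2=z(1+2/3z)y_n
  y_{n+1}/y_n = 1 + 3/7z + 4/7z(1+2/3z) = 1 + z + 8/21z²
  so R(z) = 1 + z + 8/21z².

Need |R(x)|<1, x<0.
x=-1.44: |R|=0.3499
R=1: x+8/21x²=0 ⇒ x=−21/8=-2.6250; min R=1−1/(4·8/21)=0.3438>−1
Confirm numerically:
  x=-1.442: |R|=0.35014 <1
  x=-1.363: |R|=0.34472 <1
  x=-1.075: |R|=0.36524 <1
  x=-2.909: |R|=1.31473 >1
  x=-2.701: |R|=1.07820 >1
Interval (-2.6250, 0).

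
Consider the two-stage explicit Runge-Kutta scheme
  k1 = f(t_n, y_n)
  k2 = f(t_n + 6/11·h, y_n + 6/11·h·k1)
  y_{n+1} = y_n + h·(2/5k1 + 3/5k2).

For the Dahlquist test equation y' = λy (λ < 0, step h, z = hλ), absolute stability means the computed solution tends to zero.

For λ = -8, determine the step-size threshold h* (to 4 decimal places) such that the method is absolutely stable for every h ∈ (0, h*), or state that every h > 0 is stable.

(-3.0556,0); λ=-8 ⇒ h* = (55/18)/8 = 0.3819.

Set f=λy, z=hλ:
  k1=λy_n ⇒ h·k1=z·y_n;  k2=λ(1+6/11z)y_n ⇒ h·k2=z(1+6/11z)y_n
  y_{n+1}/y_n = 1 + 2/5z + 3/5z(1+6/11z) = 1 + z + 18/55z²
  R(z) = 1 + z + 18/55z².

Solve |R(x)|<1 on ℝ⁻.
x=-0.7: |R|=0.4604
R=1: x+18/55x²=0 ⇒ x=−55/18=-3.0556; min R=1−1/(4·18/55)=0.2361>−1
Confirm numerically:
  x=-2.830: |R|=0.79109 <1
  x=-2.418: |R|=0.49547 <1
  x=-2.265: |R|=0.41398 <1
  x=-3.496: |R|=1.50393 >1
  x=-3.457: |R|=1.45419 >1
  x=-3.164: |R|=1.11229 >1
Interval (-3.0556, 0).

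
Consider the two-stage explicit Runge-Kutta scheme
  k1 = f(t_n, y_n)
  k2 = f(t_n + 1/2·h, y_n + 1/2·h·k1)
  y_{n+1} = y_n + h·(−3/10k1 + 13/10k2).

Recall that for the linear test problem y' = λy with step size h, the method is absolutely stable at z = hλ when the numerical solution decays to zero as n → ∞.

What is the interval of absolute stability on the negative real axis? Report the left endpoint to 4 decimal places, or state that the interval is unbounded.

z∈(-1.5385,0).

Test eqn y'=λy, z=hλ:
  k1=λy_n ⇒ h·k1=z·y_n;  k2=λ(1+1/2z)y_n ⇒ h·k2=z(1+1/2z)y_n
  y_{n+1}/y_n = 1 − 3/10z + 13/10z(1+1/2z) = 1 + z + 13/20z²
  ⇒ R(z) = 1 + z + 13/20z².

Solve |R(x)|<1 on ℝ⁻.
x=-0.36: |R|=0.7242
R=1: x+13/20x²=0 ⇒ x=−20/13=-1.5385; min R=1−1/(4·13/20)=0.6154>−1
Confirm numerically:
  x=-1.283: |R|=0.78696 <1
  x=-0.957: |R|=0.63830 <1
  x=-0.878: |R|=0.62307 <1
  x=-1.880: |R|=1.41736 >1
  x=-1.630: |R|=1.09698 >1
So |R|<1 on (-1.5385, 0).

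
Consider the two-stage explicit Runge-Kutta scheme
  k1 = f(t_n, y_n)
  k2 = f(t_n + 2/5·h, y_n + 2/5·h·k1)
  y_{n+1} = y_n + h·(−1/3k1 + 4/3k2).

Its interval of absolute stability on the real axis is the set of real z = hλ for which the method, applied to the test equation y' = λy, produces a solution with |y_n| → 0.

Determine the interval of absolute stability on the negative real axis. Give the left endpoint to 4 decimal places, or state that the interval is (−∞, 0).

With y'=λy (z=hλ):
  k1=λy_n ⇒ h·k1=z·y_n;  k2=λ(1+2/5z)y_n ⇒ h·k2=z(1+2/5z)y_n
  y_{n+1}/y_n = 1 − 1/3z + 4/3z(1+2/5z) = 1 + z + 8/15z²
  ⇒ R(z) = 1 + z + 8/15z².

Boundary: |R(x)|=1, x<0.
x=-1.05: |R|=0.5380
R=1: x+8/15x²=0 ⇒ x=−15/8=-1.8750; min R=1−1/(4·8/15)=0.5312>−1
Confirm numerically:
  x=-1.811: |R|=0.93818 <1
  x=-1.590: |R|=0.75832 <1
  x=-1.189: |R|=0.56498 <1
  x=-0.983: |R|=0.53235 <1
  x=-2.401: |R|=1.67356 >1
  x=-2.295: |R|=1.51408 >1
Stable set (-1.8750, 0).

(-1.8750, 0).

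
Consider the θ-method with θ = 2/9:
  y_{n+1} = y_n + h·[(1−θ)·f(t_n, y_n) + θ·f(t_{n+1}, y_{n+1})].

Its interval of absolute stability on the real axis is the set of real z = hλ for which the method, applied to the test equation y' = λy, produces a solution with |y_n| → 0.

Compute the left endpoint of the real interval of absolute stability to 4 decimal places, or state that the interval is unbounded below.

z* = -3.6000.

Test eqn y'=λy, z=hλ:
  y_{n+1} = y_n + z·[7/9·y_n + 2/9·y_{n+1}] ⇒ (1 − 2/9z)y_{n+1} = (1 + 7/9z)y_n
  R(z) = (1 + 7/9z)/(1 − 2/9z).

Need |R(x)|<1, x<0.
x=-1.72: |R|=0.2444
R=−1: 1+7/9x = −1+2/9x ⇒ -5/9x=2 ⇒ x=2/(-5/9)=-3.6000
Confirm numerically:
  x=-2.994: |R|=0.79784 <1
  x=-2.766: |R|=0.71305 <1
  x=-2.395: |R|=0.56309 <1
  x=-1.973: |R|=0.37162 <1
  x=-3.895: |R|=1.08785 >1
  x=-3.799: |R|=1.05995 >1
  x=-3.640: |R|=1.01229 >1
So |R|<1 on (-3.6000, 0).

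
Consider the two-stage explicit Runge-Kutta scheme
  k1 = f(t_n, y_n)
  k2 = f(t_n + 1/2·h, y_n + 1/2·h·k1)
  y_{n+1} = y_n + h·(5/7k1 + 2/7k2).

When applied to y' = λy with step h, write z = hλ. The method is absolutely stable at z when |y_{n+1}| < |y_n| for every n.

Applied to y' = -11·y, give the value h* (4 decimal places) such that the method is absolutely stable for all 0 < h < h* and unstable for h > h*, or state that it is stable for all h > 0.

With y'=λy (z=hλ):
  k1=λy_n ⇒ h·k1=z·y_n;  k2=λ(1+1/2z)y_n ⇒ h·k2=z(1+1/2z)y_n
  y_{n+1}/y_n = 1 + 5/7z + 2/7z(1+1/2z) = 1 + z + 1/7z²
  ⇒ R(z) = 1 + z + 1/7z².

Boundary: |R(x)|=1, x<0.
x=-0.47: |R|=0.5616
R=1: x+1/7x²=0 ⇒ x=−7=-7.0000; min R=1−1/(4·1/7)=-0.7500>−1
Confirm numerically:
  x=-6.846: |R|=0.84939 <1
  x=-6.315: |R|=0.38203 <1
  x=-4.249: |R|=0.66986 <1
  x=-3.785: |R|=0.73840 <1
  x=-7.433: |R|=1.45978 >1
  x=-7.199: |R|=1.20466 >1
So |R|<1 on (-7.0000, 0).

(-7.0000,0); λ=-11 ⇒ h* = (7)/11 = 0.6364.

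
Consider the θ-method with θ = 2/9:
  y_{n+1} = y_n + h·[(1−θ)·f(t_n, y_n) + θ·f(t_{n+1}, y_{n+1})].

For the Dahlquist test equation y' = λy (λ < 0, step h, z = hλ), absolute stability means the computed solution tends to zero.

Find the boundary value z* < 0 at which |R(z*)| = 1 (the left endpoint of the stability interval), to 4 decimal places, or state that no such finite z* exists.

With y'=λy (z=hλ):
  y_{n+1} = y_n + z·[7/9·y_n + 2/9·y_{n+1}] ⇒ (1 − 2/9z)y_{n+1} = (1 + 7/9z)y_n
  ⇒ R(z) = (1 + 7/9z)/(1 − 2/9z).

Find x<0 with |R(x)|<1.
x=-0.58: |R|=0.4862
R=−1: 1+7/9x = −1+2/9x ⇒ -5/9x=2 ⇒ x=2/(-5/9)=-3.6000
Confirm numerically:
  x=-3.059: |R|=0.82107 <1
  x=-2.835: |R|=0.73926 <1
  x=-1.947: |R|=0.35900 <1
  x=-4.016: |R|=1.12212 >1
  x=-3.860: |R|=1.07775 >1
So |R|<1 on (-3.6000, 0).

left endpoint -3.6000.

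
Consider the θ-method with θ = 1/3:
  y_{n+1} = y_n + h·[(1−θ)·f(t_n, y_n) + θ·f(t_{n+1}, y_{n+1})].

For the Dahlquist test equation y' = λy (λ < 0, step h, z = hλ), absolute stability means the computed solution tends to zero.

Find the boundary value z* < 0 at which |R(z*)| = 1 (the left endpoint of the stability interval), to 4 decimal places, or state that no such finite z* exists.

z* = -6.0000.

With y'=λy (z=hλ):
  y_{n+1} = y_n + z·[2/3·y_n + 1/3·y_{n+1}] ⇒ (1 − 1/3z)y_{n+1} = (1 + 2/3z)y_n
  Hence R(z) = (1 + 2/3z)/(1 − 1/3z).

Find x<0 with |R(x)|<1.
x=-0.98: |R|=0.2613
R=−1: 1+2/3x = −1+1/3x ⇒ -1/3x=2 ⇒ x=2/(-1/3)=-6.0000
Confirm numerically:
  x=-5.439: |R|=0.93352 <1
  x=-3.433: |R|=0.60096 <1
  x=-2.923: |R|=0.48050 <1
  x=-2.892: |R|=0.47251 <1
  x=-6.547: |R|=1.05730 >1
  x=-6.525: |R|=1.05512 >1
Stable set (-6.0000, 0).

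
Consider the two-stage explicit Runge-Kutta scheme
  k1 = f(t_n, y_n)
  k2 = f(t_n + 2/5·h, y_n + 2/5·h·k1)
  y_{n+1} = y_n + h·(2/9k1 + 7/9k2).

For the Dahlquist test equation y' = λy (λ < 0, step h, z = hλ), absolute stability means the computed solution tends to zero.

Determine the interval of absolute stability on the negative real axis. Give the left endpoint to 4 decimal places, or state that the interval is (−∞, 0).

On y'=λy, z=hλ:
  k1=λy_n ⇒ h·k1=z·y_n;  k2=λ(1+2/5z)y_n ⇒ h·k2=z(1+2/5z)y_n
  y_{n+1}/y_n = 1 + 2/9z + 7/9z(1+2/5z) = 1 + z + 14/45z²
  Hence R(z) = 1 + z + 14/45z².

Solve |R(x)|<1 on ℝ⁻.
x=-0.76: |R|=0.4197
R=1: x+14/45x²=0 ⇒ x=−45/14=-3.2143; min R=1−1/(4·14/45)=0.1964>−1
Confirm numerically:
  x=-2.928: |R|=0.73921 <1
  x=-2.120: |R|=0.27826 <1
  x=-1.702: |R|=0.19923 <1
  x=-3.803: |R|=1.69654 >1
  x=-3.491: |R|=1.30054 >1
  x=-3.457: |R|=1.26104 >1
So |R|<1 on (-3.2143, 0).

z∈(-3.2143,0).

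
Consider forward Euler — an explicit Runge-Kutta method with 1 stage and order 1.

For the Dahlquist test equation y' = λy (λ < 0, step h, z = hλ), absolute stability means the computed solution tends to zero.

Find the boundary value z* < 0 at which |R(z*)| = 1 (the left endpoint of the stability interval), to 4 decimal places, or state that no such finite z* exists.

Test eqn y'=λy, z=hλ:
  order 1, 1-stage ⇒ R(z)=1+z
  (e.g. R(-1.57)=-0.57000, |R|=0.57000)

Boundary: |R(x)|=1, x<0.
x=-1.57: |R|=0.5700
|R(-2.01)|=1.0100 |R(-1.16)|=0.1600 |R(-1.12)|=0.1200
Bisect:
  x_lo=-2.7955 |R|=1.7955  x_hi=-0.2527 |R|=0.7473
  mid=-1.52408 |R|=0.52408 →hi
  mid=-2.15978 |R|=1.15978 →lo
  mid=-1.84193 |R|=0.84193 →hi
  mid=-2.00086 |R|=1.00086 →lo
  mid=-1.92140 |R|=0.92140 →hi
  mid=-1.96113 |R|=0.96113 →hi
  mid=-1.98099 |R|=0.98099 →hi
  mid=-1.99093 |R|=0.99093 →hi
  mid=-1.99589 |R|=0.99589 →hi
  mid=-1.99838 |R|=0.99838 →hi
  ...
  [-2.00008,-1.99993] ⇒ x*=-2.0000
Stable set (-2.0000, 0).

left endpoint -2.0000.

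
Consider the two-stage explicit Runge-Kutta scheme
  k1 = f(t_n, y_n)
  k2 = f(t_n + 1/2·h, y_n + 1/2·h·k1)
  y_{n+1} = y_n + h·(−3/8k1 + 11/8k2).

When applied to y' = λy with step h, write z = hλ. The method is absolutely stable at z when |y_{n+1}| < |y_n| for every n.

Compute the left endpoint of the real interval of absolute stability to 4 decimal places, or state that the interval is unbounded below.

On y'=λy, z=hλ:
  k1=λy_n ⇒ h·k1=z·y_n;  k2=λ(1+1/2z)y_n ⇒ h·k2=z(1+1/2z)y_n
  y_{n+1}/y_n = 1 − 3/8z + 11/8z(1+1/2z) = 1 + z + 11/16z²
  R(z) = 1 + z + 11/16z².

Need |R(x)|<1, x<0.
x=-1.55: |R|=1.1017
R=1: x+11/16x²=0 ⇒ x=−16/11=-1.4545; min R=1−1/(4·11/16)=0.6364>−1
Confirm numerically:
  x=-1.422: |R|=0.96818 <1
  x=-1.261: |R|=0.83221 <1
  x=-0.784: |R|=0.63858 <1
  x=-0.650: |R|=0.64047 <1
  x=-1.582: |R|=1.13862 >1
  x=-1.560: |R|=1.11310 >1
Interval (-1.4545, 0).

left endpoint -1.4545.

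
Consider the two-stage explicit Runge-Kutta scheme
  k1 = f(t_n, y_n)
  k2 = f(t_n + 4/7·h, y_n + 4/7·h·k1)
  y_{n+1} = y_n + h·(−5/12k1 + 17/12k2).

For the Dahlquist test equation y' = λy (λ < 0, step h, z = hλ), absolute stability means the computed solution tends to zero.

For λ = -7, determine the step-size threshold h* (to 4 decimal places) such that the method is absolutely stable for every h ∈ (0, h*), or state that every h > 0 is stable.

(-1.2353,0); λ=-7 ⇒ h* = (21/17)/7 = 0.1765.

On y'=λy, z=hλ:
  k1=λy_n ⇒ h·k1=z·y_n;  k2=λ(1+4/7z)y_n ⇒ h·k2=z(1+4/7z)y_n
  y_{n+1}/y_n = 1 − 5/12z + 17/12z(1+4/7z) = 1 + z + 17/21z²
  R(z) = 1 + z + 17/21z².

Find x<0 with |R(x)|<1.
x=-0.94: |R|=0.7753
R=1: x+17/21x²=0 ⇒ x=−21/17=-1.2353; min R=1−1/(4·17/21)=0.6912>−1
Confirm numerically:
  x=-1.173: |R|=0.94085 <1
  x=-0.663: |R|=0.69284 <1
  x=-0.548: |R|=0.69510 <1
  x=-1.774: |R|=1.77363 >1
  x=-1.618: |R|=1.50127 >1
Stable set (-1.2353, 0).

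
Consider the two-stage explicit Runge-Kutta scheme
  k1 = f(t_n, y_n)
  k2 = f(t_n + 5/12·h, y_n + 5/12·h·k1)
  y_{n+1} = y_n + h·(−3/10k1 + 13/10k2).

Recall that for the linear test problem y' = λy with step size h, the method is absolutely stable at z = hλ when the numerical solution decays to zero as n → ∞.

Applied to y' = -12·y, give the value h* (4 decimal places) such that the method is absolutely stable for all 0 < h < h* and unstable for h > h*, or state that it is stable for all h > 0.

(-1.8462,0); λ=-12 ⇒ h* = (24/13)/12 = 0.1538.

On y'=λy, z=hλ:
  k1=λy_n ⇒ h·k1=z·y_n;  k2=λ(1+5/12z)y_n ⇒ h·k2=z(1+5/12z)y_n
  y_{n+1}/y_n = 1 − 3/10z + 13/10z(1+5/12z) = 1 + z + 13/24z²
  ⇒ R(z) = 1 + z + 13/24z².

Solve |R(x)|<1 on ℝ⁻.
x=-0.73: |R|=0.5587
R=1: x+13/24x²=0 ⇒ x=−24/13=-1.8462; min R=1−1/(4·13/24)=0.5385>−1
Confirm numerically:
  x=-1.818: |R|=0.97228 <1
  x=-1.369: |R|=0.64617 <1
  x=-1.157: |R|=0.56810 <1
  x=-1.031: |R|=0.54477 <1
  x=-2.250: |R|=1.49219 >1
  x=-2.030: |R|=1.20215 >1
Stable set (-1.8462, 0).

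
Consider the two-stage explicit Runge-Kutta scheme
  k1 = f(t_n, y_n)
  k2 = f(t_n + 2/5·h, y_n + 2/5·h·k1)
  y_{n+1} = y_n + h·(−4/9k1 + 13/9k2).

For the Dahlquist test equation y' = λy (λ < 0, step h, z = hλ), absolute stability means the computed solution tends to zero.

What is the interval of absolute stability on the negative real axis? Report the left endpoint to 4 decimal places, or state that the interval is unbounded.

On y'=λy, z=hλ:
  k1=λy_n ⇒ h·k1=z·y_n;  k2=λ(1+2/5z)y_n ⇒ h·k2=z(1+2/5z)y_n
  y_{n+1}/y_n = 1 − 4/9z + 13/9z(1+2/5z) = 1 + z + 26/45z²
  Hence R(z) = 1 + z + 26/45z².

Find x<0 with |R(x)|<1.
x=-0.67: |R|=0.5894
R=1: x+26/45x²=0 ⇒ x=−45/26=-1.7308; min R=1−1/(4·26/45)=0.5673>−1
Confirm numerically:
  x=-1.655: |R|=0.92755 <1
  x=-1.622: |R|=0.89807 <1
  x=-1.564: |R|=0.84930 <1
  x=-1.146: |R|=0.61280 <1
  x=-1.947: |R|=1.24325 >1
  x=-1.912: |R|=1.20021 >1
So |R|<1 on (-1.7308, 0).

(-1.7308, 0).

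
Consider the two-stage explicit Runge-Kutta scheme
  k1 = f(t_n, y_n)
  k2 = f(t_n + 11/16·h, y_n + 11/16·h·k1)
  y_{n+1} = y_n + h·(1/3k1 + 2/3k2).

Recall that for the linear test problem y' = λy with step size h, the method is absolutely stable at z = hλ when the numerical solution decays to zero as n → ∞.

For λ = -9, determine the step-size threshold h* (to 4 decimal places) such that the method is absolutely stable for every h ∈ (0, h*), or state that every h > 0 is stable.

With y'=λy (z=hλ):
  k1=λy_n ⇒ h·k1=z·y_n;  k2=λ(1+11/16z)y_n ⇒ h·k2=z(1+11/16z)y_n
  y_{n+1}/y_n = 1 + 1/3z + 2/3z(1+11/16z) = 1 + z + 11/24z²
  R(z) = 1 + z + 11/24z².

Solve |R(x)|<1 on ℝ⁻.
x=-0.35: |R|=0.7061
R=1: x+11/24x²=0 ⇒ x=−24/11=-2.1818; min R=1−1/(4·11/24)=0.4545>−1
Confirm numerically:
  x=-2.016: |R|=0.84678 <1
  x=-1.949: |R|=0.79203 <1
  x=-1.539: |R|=0.54657 <1
  x=-1.137: |R|=0.45552 <1
  x=-2.561: |R|=1.44508 >1
  x=-2.453: |R|=1.30489 >1
So |R|<1 on (-2.1818, 0).

(-2.1818,0); λ=-9 ⇒ h* = (24/11)/9 = 0.2424.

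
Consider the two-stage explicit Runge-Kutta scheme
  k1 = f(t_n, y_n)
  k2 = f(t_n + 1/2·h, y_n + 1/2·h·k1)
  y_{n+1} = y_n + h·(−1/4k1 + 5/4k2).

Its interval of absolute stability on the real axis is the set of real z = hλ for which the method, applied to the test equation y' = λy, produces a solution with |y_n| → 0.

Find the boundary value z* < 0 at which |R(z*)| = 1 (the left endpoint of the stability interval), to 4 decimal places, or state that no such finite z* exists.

Set f=λy, z=hλ:
  k1=λy_n ⇒ h·k1=z·y_n;  k2=λ(1+1/2z)y_n ⇒ h·k2=z(1+1/2z)y_n
  y_{n+1}/y_n = 1 − 1/4z + 5/4z(1+1/2z) = 1 + z + 5/8z²
  so R(z) = 1 + z + 5/8z².

Boundary: |R(x)|=1, x<0.
x=-1.73: |R|=1.1406
R=1: x+5/8x²=0 ⇒ x=−8/5=-1.6000; min R=1−1/(4·5/8)=0.6000>−1
Confirm numerically:
  x=-1.557: |R|=0.95816 <1
  x=-1.231: |R|=0.71610 <1
  x=-1.025: |R|=0.63164 <1
  x=-0.746: |R|=0.60182 <1
  x=-2.127: |R|=1.70058 >1
  x=-1.685: |R|=1.08952 >1
  x=-1.647: |R|=1.04838 >1
Stable set (-1.6000, 0).

z* = -1.6000.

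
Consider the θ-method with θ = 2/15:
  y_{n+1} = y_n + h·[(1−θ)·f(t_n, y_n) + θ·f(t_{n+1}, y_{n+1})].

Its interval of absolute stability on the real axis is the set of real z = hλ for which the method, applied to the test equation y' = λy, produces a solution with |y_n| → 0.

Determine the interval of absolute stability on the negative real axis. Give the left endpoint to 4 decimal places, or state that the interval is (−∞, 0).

With y'=λy (z=hλ):
  y_{n+1} = y_n + z·[13/15·y_n + 2/15·y_{n+1}] ⇒ (1 − 2/15z)y_{n+1} = (1 + 13/15z)y_n
  ⇒ R(z) = (1 + 13/15z)/(1 − 2/15z).

Boundary: |R(x)|=1, x<0.
x=-0.89: |R|=0.2044
R=−1: 1+13/15x = −1+2/15x ⇒ -11/15x=2 ⇒ x=2/(-11/15)=-2.7273
Confirm numerically:
  x=-2.478: |R|=0.86260 <1
  x=-1.649: |R|=0.35179 <1
  x=-1.487: |R|=0.24096 <1
  x=-1.280: |R|=0.09339 <1
  x=-2.960: |R|=1.12237 >1
  x=-2.853: |R|=1.06679 >1
So |R|<1 on (-2.7273, 0).

z∈(-2.7273,0).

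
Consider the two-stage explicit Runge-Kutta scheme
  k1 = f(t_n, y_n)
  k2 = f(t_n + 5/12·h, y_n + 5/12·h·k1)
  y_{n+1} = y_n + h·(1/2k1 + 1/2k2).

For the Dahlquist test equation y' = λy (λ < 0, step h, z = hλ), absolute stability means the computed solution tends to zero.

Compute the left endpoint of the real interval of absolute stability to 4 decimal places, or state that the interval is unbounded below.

left endpoint -4.8000.

Test eqn y'=λy, z=hλ:
  k1=λy_n ⇒ h·k1=z·y_n;  k2=λ(1+5/12z)y_n ⇒ h·k2=z(1+5/12z)y_n
  y_{n+1}/y_n = 1 + 1/2z + 1/2z(1+5/12z) = 1 + z + 5/24z²
  Hence R(z) = 1 + z + 5/24z².

Solve |R(x)|<1 on ℝ⁻.
x=-0.7: |R|=0.4021
R=1: x+5/24x²=0 ⇒ x=−24/5=-4.8000; min R=1−1/(4·5/24)=-0.2000>−1
Confirm numerically:
  x=-4.515: |R|=0.73192 <1
  x=-3.316: |R|=0.02520 <1
  x=-3.150: |R|=0.08281 <1
  x=-2.590: |R|=0.19248 <1
  x=-5.345: |R|=1.60688 >1
  x=-4.966: |R|=1.17174 >1
Stable set (-4.8000, 0).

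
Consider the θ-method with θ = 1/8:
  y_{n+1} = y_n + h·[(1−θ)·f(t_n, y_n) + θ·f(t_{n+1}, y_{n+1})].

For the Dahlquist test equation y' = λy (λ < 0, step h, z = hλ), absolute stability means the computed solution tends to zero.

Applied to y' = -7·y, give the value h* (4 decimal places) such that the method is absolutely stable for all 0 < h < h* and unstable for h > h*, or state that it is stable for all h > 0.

(-2.6667,0); λ=-7 ⇒ h* = (8/3)/7 = 0.3810.

Set f=λy, z=hλ:
  y_{n+1} = y_n + z·[7/8·y_n + 1/8·y_{n+1}] ⇒ (1 − 1/8z)y_{n+1} = (1 + 7/8z)y_n
  R(z) = (1 + 7/8z)/(1 − 1/8z).

Solve |R(x)|<1 on ℝ⁻.
x=-1.47: |R|=0.2418
R=−1: 1+7/8x = −1+1/8x ⇒ -3/4x=2 ⇒ x=2/(-3/4)=-2.6667
Confirm numerically:
  x=-2.443: |R|=0.87149 <1
  x=-1.803: |R|=0.47139 <1
  x=-1.660: |R|=0.37474 <1
  x=-3.264: |R|=1.31818 >1
  x=-3.207: |R|=1.28928 >1
  x=-2.948: |R|=1.15418 >1
Interval (-2.6667, 0).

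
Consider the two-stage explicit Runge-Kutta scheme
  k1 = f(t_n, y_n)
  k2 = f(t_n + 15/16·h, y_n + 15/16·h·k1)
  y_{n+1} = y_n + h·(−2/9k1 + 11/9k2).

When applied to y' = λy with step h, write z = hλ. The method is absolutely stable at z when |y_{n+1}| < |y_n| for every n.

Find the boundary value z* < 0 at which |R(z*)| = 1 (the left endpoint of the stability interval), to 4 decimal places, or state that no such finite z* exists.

Set f=λy, z=hλ:
  k1=λy_n ⇒ h·k1=z·y_n;  k2=λ(1+15/16z)y_n ⇒ h·k2=z(1+15/16z)y_n
  y_{n+1}/y_n = 1 − 2/9z + 11/9z(1+15/16z) = 1 + z + 55/48z²
  Hence R(z) = 1 + z + 55/48z².

Solve |R(x)|<1 on ℝ⁻.
x=-0.77: |R|=0.9094
R=1: x+55/48x²=0 ⇒ x=−48/55=-0.8727; min R=1−1/(4·55/48)=0.7818>−1
Confirm numerically:
  x=-0.696: |R|=0.85906 <1
  x=-0.527: |R|=0.79123 <1
  x=-0.420: |R|=0.78212 <1
  x=-1.237: |R|=1.51632 >1
  x=-0.936: |R|=1.06786 >1
Interval (-0.8727, 0).

left endpoint -0.8727.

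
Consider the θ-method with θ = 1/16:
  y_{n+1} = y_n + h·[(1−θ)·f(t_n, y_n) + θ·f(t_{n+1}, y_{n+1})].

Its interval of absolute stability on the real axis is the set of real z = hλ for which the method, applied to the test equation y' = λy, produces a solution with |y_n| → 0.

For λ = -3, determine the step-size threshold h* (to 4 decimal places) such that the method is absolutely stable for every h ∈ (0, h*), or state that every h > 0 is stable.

(-2.2857,0); λ=-3 ⇒ h* = (16/7)/3 = 0.7619.

Test eqn y'=λy, z=hλ:
  y_{n+1} = y_n + z·[15/16·y_n + 1/16·y_{n+1}] ⇒ (1 − 1/16z)y_{n+1} = (1 + 15/16z)y_n
  so R(z) = (1 + 15/16z)/(1 − 1/16z).

Find x<0 with |R(x)|<1.
x=-1.08: |R|=0.0117
R=−1: 1+15/16x = −1+1/16x ⇒ -7/8x=2 ⇒ x=2/(-7/8)=-2.2857
Confirm numerically:
  x=-1.918: |R|=0.71269 <1
  x=-1.872: |R|=0.67592 <1
  x=-1.004: |R|=0.05528 <1
  x=-0.963: |R|=0.09167 <1
  x=-2.576: |R|=1.21878 >1
  x=-2.497: |R|=1.15992 >1
  x=-2.384: |R|=1.07485 >1
Interval (-2.2857, 0).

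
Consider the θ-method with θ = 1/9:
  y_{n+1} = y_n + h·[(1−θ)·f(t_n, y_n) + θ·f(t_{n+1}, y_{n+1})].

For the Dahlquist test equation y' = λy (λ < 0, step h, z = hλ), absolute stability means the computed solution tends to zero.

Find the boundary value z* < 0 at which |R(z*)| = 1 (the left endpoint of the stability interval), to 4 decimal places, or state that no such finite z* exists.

left endpoint -2.5714.

Test eqn y'=λy, z=hλ:
  y_{n+1} = y_n + z·[8/9·y_n + 1/9·y_{n+1}] ⇒ (1 − 1/9z)y_{n+1} = (1 + 8/9z)y_n
  ⇒ R(z) = (1 + 8/9z)/(1 − 1/9z).

Need |R(x)|<1, x<0.
x=-0.96: |R|=0.1325
R=−1: 1+8/9x = −1+1/9x ⇒ -7/9x=2 ⇒ x=2/(-7/9)=-2.5714
Confirm numerically:
  x=-2.429: |R|=0.91277 <1
  x=-2.350: |R|=0.86344 <1
  x=-1.631: |R|=0.38077 <1
  x=-1.350: |R|=0.17391 <1
  x=-2.949: |R|=1.22119 >1
  x=-2.891: |R|=1.18813 >1
  x=-2.746: |R|=1.10404 >1
Interval (-2.5714, 0).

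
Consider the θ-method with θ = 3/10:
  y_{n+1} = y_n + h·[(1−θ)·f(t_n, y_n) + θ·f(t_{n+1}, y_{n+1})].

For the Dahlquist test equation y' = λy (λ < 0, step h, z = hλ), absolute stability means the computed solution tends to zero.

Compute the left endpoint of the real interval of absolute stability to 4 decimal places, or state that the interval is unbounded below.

left endpoint -5.0000.

On y'=λy, z=hλ:
  y_{n+1} = y_n + z·[7/10·y_n + 3/10·y_{n+1}] ⇒ (1 − 3/10z)y_{n+1} = (1 + 7/10z)y_n
  ⇒ R(z) = (1 + 7/10z)/(1 − 3/10z).

Need |R(x)|<1, x<0.
x=-0.95: |R|=0.2607
R=−1: 1+7/10x = −1+3/10x ⇒ -2/5x=2 ⇒ x=2/(-2/5)=-5.0000
Confirm numerically:
  x=-4.604: |R|=0.93348 <1
  x=-4.219: |R|=0.86212 <1
  x=-4.174: |R|=0.85330 <1
  x=-2.040: |R|=0.26551 <1
  x=-5.555: |R|=1.08326 >1
  x=-5.231: |R|=1.03596 >1
  x=-5.210: |R|=1.03277 >1
Interval (-5.0000, 0).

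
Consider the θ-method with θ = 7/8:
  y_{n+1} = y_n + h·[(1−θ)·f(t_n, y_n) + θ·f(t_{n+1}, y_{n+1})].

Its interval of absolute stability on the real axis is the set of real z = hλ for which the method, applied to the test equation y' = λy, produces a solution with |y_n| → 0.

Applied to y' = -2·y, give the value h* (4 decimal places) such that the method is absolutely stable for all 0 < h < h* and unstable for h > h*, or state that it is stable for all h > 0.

(−∞, 0) — no finite endpoint. Any h>0 works for λ=-2.

Test eqn y'=λy, z=hλ:
  y_{n+1} = y_n + z·[1/8·y_n + 7/8·y_{n+1}] ⇒ (1 − 7/8z)y_{n+1} = (1 + 1/8z)y_n
  Hence R(z) = (1 + 1/8z)/(1 − 7/8z).

Find x<0 with |R(x)|<1.
x=-1.44: |R|=0.3628
x=-2: |R|=0.2727
x=-10: |R|=0.0256
x=-100: |R|=0.1299
θ=7/8≥1/2 ⇒ |1+1/8x|<|1−7/8x| ∀x<0 ⇒ interval (−∞,0).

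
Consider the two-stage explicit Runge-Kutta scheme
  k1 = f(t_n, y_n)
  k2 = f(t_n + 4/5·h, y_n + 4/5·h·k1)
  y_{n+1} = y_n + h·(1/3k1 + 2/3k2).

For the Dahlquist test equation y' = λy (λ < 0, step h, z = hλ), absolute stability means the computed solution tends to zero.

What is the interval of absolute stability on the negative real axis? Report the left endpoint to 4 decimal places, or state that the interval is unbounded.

On y'=λy, z=hλ:
  k1=λy_n ⇒ h·k1=z·y_n;  k2=λ(1+4/5z)y_n ⇒ h·k2=z(1+4/5z)y_n
  y_{n+1}/y_n = 1 + 1/3z + 2/3z(1+4/5z) = 1 + z + 8/15z²
  R(z) = 1 + z + 8/15z².

Boundary: |R(x)|=1, x<0.
x=-0.9: |R|=0.5320
R=1: x+8/15x²=0 ⇒ x=−15/8=-1.8750; min R=1−1/(4·8/15)=0.5312>−1
Confirm numerically:
  x=-1.291: |R|=0.59790 <1
  x=-0.857: |R|=0.53471 <1
  x=-0.810: |R|=0.53992 <1
  x=-2.286: |R|=1.50109 >1
  x=-2.079: |R|=1.22620 >1
So |R|<1 on (-1.8750, 0).

(-1.8750, 0).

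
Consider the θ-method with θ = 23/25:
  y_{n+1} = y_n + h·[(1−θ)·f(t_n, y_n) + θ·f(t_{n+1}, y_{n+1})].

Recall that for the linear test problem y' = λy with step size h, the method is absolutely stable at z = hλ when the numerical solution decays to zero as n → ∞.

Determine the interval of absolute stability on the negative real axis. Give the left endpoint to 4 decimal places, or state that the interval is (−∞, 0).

On y'=λy, z=hλ:
  y_{n+1} = y_n + z·[2/25·y_n + 23/25·y_{n+1}] ⇒ (1 − 23/25z)y_{n+1} = (1 + 2/25z)y_n
  so R(z) = (1 + 2/25z)/(1 − 23/25z).

Solve |R(x)|<1 on ℝ⁻.
x=-0.41: |R|=0.7023
x=-2: |R|=0.2958
x=-10: |R|=0.0196
x=-100: |R|=0.0753
θ=23/25≥1/2 ⇒ |1+2/25x|<|1−23/25x| ∀x<0 ⇒ stable on all of ℝ⁻.

(−∞, 0) — no finite endpoint.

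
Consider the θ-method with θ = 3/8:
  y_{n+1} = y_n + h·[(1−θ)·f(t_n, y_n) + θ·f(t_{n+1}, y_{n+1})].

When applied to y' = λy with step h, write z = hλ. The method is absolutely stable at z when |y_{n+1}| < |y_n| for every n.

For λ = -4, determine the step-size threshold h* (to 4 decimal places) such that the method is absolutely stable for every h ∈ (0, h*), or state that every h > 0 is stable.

(-8.0000,0); λ=-4 ⇒ h* = (8)/4 = 2.0000.

Set f=λy, z=hλ:
  y_{n+1} = y_n + z·[5/8·y_n + 3/8·y_{n+1}] ⇒ (1 − 3/8z)y_{n+1} = (1 + 5/8z)y_n
  ⇒ R(z) = (1 + 5/8z)/(1 − 3/8z).

Boundary: |R(x)|=1, x<0.
x=-0.52: |R|=0.5649
R=−1: 1+5/8x = −1+3/8x ⇒ -1/4x=2 ⇒ x=2/(-1/4)=-8.0000
Confirm numerically:
  x=-7.300: |R|=0.95318 <1
  x=-6.181: |R|=0.86294 <1
  x=-3.421: |R|=0.49855 <1
  x=-8.596: |R|=1.03528 >1
  x=-8.413: |R|=1.02485 >1
So |R|<1 on (-8.0000, 0).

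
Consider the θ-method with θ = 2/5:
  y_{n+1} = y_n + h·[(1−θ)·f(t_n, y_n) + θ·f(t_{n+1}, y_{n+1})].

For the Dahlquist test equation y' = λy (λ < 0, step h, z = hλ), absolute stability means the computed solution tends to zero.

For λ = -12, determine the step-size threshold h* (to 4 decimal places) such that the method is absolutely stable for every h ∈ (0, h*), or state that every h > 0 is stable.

(-10.0000,0); λ=-12 ⇒ h* = (10)/12 = 0.8333.

Test eqn y'=λy, z=hλ:
  y_{n+1} = y_n + z·[3/5·y_n + 2/5·y_{n+1}] ⇒ (1 − 2/5z)y_{n+1} = (1 + 3/5z)y_n
  ⇒ R(z) = (1 + 3/5z)/(1 − 2/5z).

Solve |R(x)|<1 on ℝ⁻.
x=-1.72: |R|=0.0190
R=−1: 1+3/5x = −1+2/5x ⇒ -1/5x=2 ⇒ x=2/(-1/5)=-10.0000
Confirm numerically:
  x=-6.883: |R|=0.83390 <1
  x=-5.283: |R|=0.69697 <1
  x=-4.257: |R|=0.57503 <1
  x=-10.466: |R|=1.01797 >1
  x=-10.358: |R|=1.01392 >1
  x=-10.263: |R|=1.01030 >1
So |R|<1 on (-10.0000, 0).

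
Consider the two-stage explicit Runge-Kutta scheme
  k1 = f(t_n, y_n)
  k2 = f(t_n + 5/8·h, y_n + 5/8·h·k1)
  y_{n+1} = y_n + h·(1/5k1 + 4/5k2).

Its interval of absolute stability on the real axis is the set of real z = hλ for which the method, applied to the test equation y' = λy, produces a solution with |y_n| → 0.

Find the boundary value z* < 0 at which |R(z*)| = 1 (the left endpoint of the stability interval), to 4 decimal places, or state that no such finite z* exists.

left endpoint -2.0000.

On y'=λy, z=hλ:
  k1=λy_n ⇒ h·k1=z·y_n;  k2=λ(1+5/8z)y_n ⇒ h·k2=z(1+5/8z)y_n
  y_{n+1}/y_n = 1 + 1/5z + 4/5z(1+5/8z) = 1 + z + 1/2z²
  R(z) = 1 + z + 1/2z².

Need |R(x)|<1, x<0.
x=-1.67: |R|=0.7244
R=1: x+1/2x²=0 ⇒ x=−2=-2.0000; min R=1−1/(4·1/2)=0.5000>−1
Confirm numerically:
  x=-1.712: |R|=0.75347 <1
  x=-1.697: |R|=0.74290 <1
  x=-1.360: |R|=0.56480 <1
  x=-2.314: |R|=1.36330 >1
  x=-2.301: |R|=1.34630 >1
  x=-2.247: |R|=1.27750 >1
Interval (-2.0000, 0).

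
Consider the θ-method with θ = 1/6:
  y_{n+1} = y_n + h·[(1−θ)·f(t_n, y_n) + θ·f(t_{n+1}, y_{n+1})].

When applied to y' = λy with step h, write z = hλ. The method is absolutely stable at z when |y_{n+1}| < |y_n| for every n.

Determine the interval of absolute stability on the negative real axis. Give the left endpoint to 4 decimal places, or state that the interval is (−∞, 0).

Test eqn y'=λy, z=hλ:
  y_{n+1} = y_n + z·[5/6·y_n + 1/6·y_{n+1}] ⇒ (1 − 1/6z)y_{n+1} = (1 + 5/6z)y_n
  R(z) = (1 + 5/6z)/(1 − 1/6z).

Find x<0 with |R(x)|<1.
x=-1.62: |R|=0.2756
R=−1: 1+5/6x = −1+1/6x ⇒ -2/3x=2 ⇒ x=2/(-2/3)=-3.0000
Confirm numerically:
  x=-2.701: |R|=0.86254 <1
  x=-2.453: |R|=0.74116 <1
  x=-1.780: |R|=0.37275 <1
  x=-3.468: |R|=1.19772 >1
  x=-3.293: |R|=1.12612 >1
  x=-3.050: |R|=1.02210 >1
Stable set (-3.0000, 0).

(-3.0000, 0).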